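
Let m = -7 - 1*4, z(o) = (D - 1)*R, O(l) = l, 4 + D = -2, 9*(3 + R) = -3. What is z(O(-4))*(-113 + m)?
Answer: -8680/3 ≈ -2893.3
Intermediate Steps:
R = -10/3 (R = -3 + (⅑)*(-3) = -3 - ⅓ = -10/3 ≈ -3.3333)
D = -6 (D = -4 - 2 = -6)
z(o) = 70/3 (z(o) = (-6 - 1)*(-10/3) = -7*(-10/3) = 70/3)
m = -11 (m = -7 - 4 = -11)
z(O(-4))*(-113 + m) = 70*(-113 - 11)/3 = (70/3)*(-124) = -8680/3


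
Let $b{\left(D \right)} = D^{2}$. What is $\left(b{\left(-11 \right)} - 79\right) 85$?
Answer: $3570$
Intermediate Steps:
$\left(b{\left(-11 \right)} - 79\right) 85 = \left(\left(-11\right)^{2} - 79\right) 85 = \left(121 - 79\right) 85 = 42 \cdot 85 = 3570$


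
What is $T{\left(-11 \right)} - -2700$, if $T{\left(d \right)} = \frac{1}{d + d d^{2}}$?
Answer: $\frac{3623399}{1342} \approx 2700.0$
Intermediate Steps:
$T{\left(d \right)} = \frac{1}{d + d^{3}}$
$T{\left(-11 \right)} - -2700 = \frac{1}{-11 + \left(-11\right)^{3}} - -2700 = \frac{1}{-11 - 1331} + 2700 = \frac{1}{-1342} + 2700 = - \frac{1}{1342} + 2700 = \frac{3623399}{1342}$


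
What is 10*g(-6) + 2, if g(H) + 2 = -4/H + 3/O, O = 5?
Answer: -16/3 ≈ -5.3333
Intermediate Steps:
g(H) = -7/5 - 4/H (g(H) = -2 + (-4/H + 3/5) = -2 + (-4/H + 3*(⅕)) = -2 + (-4/H + ⅗) = -2 + (⅗ - 4/H) = -7/5 - 4/H)
10*g(-6) + 2 = 10*(-7/5 - 4/(-6)) + 2 = 10*(-7/5 - 4*(-⅙)) + 2 = 10*(-7/5 + ⅔) + 2 = 10*(-11/15) + 2 = -22/3 + 2 = -16/3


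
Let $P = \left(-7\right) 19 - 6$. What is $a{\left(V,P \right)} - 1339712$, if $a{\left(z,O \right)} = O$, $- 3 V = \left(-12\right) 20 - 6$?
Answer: $-1339851$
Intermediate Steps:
$P = -139$ ($P = -133 - 6 = -139$)
$V = 82$ ($V = - \frac{\left(-12\right) 20 - 6}{3} = - \frac{-240 - 6}{3} = \left(- \frac{1}{3}\right) \left(-246\right) = 82$)
$a{\left(V,P \right)} - 1339712 = -139 - 1339712 = -1339851$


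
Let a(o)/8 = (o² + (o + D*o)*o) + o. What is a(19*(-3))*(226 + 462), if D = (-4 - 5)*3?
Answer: -447376128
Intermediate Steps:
D = -27 (D = -9*3 = -27)
a(o) = -200*o² + 8*o (a(o) = 8*((o² + (o - 27*o)*o) + o) = 8*((o² + (-26*o)*o) + o) = 8*((o² - 26*o²) + o) = 8*(-25*o² + o) = 8*(o - 25*o²) = -200*o² + 8*o)
a(19*(-3))*(226 + 462) = (8*(19*(-3))*(1 - 475*(-3)))*(226 + 462) = (8*(-57)*(1 - 25*(-57)))*688 = (8*(-57)*(1 + 1425))*688 = (8*(-57)*1426)*688 = -650256*688 = -447376128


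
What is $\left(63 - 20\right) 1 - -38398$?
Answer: $38441$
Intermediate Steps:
$\left(63 - 20\right) 1 - -38398 = 43 \cdot 1 + 38398 = 43 + 38398 = 38441$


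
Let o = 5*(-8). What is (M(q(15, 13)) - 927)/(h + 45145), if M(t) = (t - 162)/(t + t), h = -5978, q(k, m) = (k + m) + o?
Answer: -3679/156668 ≈ -0.023483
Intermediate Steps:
o = -40
q(k, m) = -40 + k + m (q(k, m) = (k + m) - 40 = -40 + k + m)
M(t) = (-162 + t)/(2*t) (M(t) = (-162 + t)/((2*t)) = (-162 + t)*(1/(2*t)) = (-162 + t)/(2*t))
(M(q(15, 13)) - 927)/(h + 45145) = ((-162 + (-40 + 15 + 13))/(2*(-40 + 15 + 13)) - 927)/(-5978 + 45145) = ((½)*(-162 - 12)/(-12) - 927)/39167 = ((½)*(-1/12)*(-174) - 927)*(1/39167) = (29/4 - 927)*(1/39167) = -3679/4*1/39167 = -3679/156668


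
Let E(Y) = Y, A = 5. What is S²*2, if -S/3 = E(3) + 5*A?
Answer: 14112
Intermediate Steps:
S = -84 (S = -3*(3 + 5*5) = -3*(3 + 25) = -3*28 = -84)
S²*2 = (-84)²*2 = 7056*2 = 14112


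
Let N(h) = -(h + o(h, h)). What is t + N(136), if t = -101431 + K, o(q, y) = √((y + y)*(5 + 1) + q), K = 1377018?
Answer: 1275451 - 2*√442 ≈ 1.2754e+6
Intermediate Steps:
o(q, y) = √(q + 12*y) (o(q, y) = √((2*y)*6 + q) = √(12*y + q) = √(q + 12*y))
N(h) = -h - √13*√h (N(h) = -(h + √(h + 12*h)) = -(h + √(13*h)) = -(h + √13*√h) = -h - √13*√h)
t = 1275587 (t = -101431 + 1377018 = 1275587)
t + N(136) = 1275587 + (-1*136 - √13*√136) = 1275587 + (-136 - √13*2*√34) = 1275587 + (-136 - 2*√442) = 1275451 - 2*√442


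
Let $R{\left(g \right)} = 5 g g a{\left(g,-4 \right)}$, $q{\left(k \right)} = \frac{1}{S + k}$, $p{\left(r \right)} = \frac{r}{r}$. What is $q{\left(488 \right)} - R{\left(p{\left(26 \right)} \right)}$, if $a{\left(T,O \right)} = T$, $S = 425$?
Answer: $- \frac{4564}{913} \approx -4.9989$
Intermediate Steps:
$p{\left(r \right)} = 1$
$q{\left(k \right)} = \frac{1}{425 + k}$
$R{\left(g \right)} = 5 g^{3}$ ($R{\left(g \right)} = 5 g g g = 5 g^{2} g = 5 g^{3}$)
$q{\left(488 \right)} - R{\left(p{\left(26 \right)} \right)} = \frac{1}{425 + 488} - 5 \cdot 1^{3} = \frac{1}{913} - 5 \cdot 1 = \frac{1}{913} - 5 = - \frac{4564}{913}$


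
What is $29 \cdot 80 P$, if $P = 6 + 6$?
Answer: $27840$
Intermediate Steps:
$P = 12$
$29 \cdot 80 P = 29 \cdot 80 \cdot 12 = 2320 \cdot 12 = 27840$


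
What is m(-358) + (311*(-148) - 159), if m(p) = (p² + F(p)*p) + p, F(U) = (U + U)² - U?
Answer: -183577393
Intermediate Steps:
F(U) = -U + 4*U² (F(U) = (2*U)² - U = 4*U² - U = -U + 4*U²)
m(p) = p + p² + p²*(-1 + 4*p) (m(p) = (p² + (p*(-1 + 4*p))*p) + p = (p² + p²*(-1 + 4*p)) + p = p + p² + p²*(-1 + 4*p))
m(-358) + (311*(-148) - 159) = (-358 + 4*(-358)³) + (311*(-148) - 159) = (-358 + 4*(-45882712)) + (-46028 - 159) = (-358 - 183530848) - 46187 = -183531206 - 46187 = -183577393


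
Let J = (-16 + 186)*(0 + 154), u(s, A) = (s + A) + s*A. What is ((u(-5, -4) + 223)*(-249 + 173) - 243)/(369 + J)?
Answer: -18027/26549 ≈ -0.67901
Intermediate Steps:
u(s, A) = A + s + A*s (u(s, A) = (A + s) + A*s = A + s + A*s)
J = 26180 (J = 170*154 = 26180)
((u(-5, -4) + 223)*(-249 + 173) - 243)/(369 + J) = (((-4 - 5 - 4*(-5)) + 223)*(-249 + 173) - 243)/(369 + 26180) = (((-4 - 5 + 20) + 223)*(-76) - 243)/26549 = ((11 + 223)*(-76) - 243)*(1/26549) = (234*(-76) - 243)*(1/26549) = (-17784 - 243)*(1/26549) = -18027*1/26549 = -18027/26549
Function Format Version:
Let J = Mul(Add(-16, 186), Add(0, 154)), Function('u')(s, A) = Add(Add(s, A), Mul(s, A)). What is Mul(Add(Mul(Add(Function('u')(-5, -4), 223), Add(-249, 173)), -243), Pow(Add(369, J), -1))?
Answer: Rational(-18027, 26549) ≈ -0.67901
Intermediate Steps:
Function('u')(s, A) = Add(A, s, Mul(A, s)) (Function('u')(s, A) = Add(Add(A, s), Mul(A, s)) = Add(A, s, Mul(A, s)))
J = 26180 (J = Mul(170, 154) = 26180)
Mul(Add(Mul(Add(Function('u')(-5, -4), 223), Add(-249, 173)), -243), Pow(Add(369, J), -1)) = Mul(Add(Mul(Add(Add(-4, -5, Mul(-4, -5)), 223), Add(-249, 173)), -243), Pow(Add(369, 26180), -1)) = Mul(Add(Mul(Add(Add(-4, -5, 20), 223), -76), -243), Pow(26549, -1)) = Mul(Add(Mul(Add(11, 223), -76), -243), Rational(1, 26549)) = Mul(Add(Mul(234, -76), -243), Rational(1, 26549)) = Mul(Add(-17784, -243), Rational(1, 26549)) = Mul(-18027, Rational(1, 26549)) = Rational(-18027, 26549)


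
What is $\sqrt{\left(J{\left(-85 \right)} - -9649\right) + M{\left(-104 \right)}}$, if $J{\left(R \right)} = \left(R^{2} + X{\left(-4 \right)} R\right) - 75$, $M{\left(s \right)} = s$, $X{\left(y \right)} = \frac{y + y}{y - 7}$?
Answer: $\frac{\sqrt{2012615}}{11} \approx 128.97$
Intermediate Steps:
$X{\left(y \right)} = \frac{2 y}{-7 + y}$
$J{\left(R \right)} = -75 + R^{2} + \frac{8 R}{11}$ ($J{\left(R \right)} = \left(R^{2} + 2 \left(-4\right) \frac{1}{-7 - 4} R\right) - 75 = \left(R^{2} + 2 \left(-4\right) \frac{1}{-11} R\right) - 75 = \left(R^{2} + 2 \left(-4\right) \left(- \frac{1}{11}\right) R\right) - 75 = \left(R^{2} + \frac{8 R}{11}\right) - 75 = -75 + R^{2} + \frac{8 R}{11}$)
$\sqrt{\left(J{\left(-85 \right)} - -9649\right) + M{\left(-104 \right)}} = \sqrt{\left(\left(-75 + \left(-85\right)^{2} + \frac{8}{11} \left(-85\right)\right) - -9649\right) - 104} = \sqrt{\left(\left(-75 + 7225 - \frac{680}{11}\right) + 9649\right) - 104} = \sqrt{\left(\frac{77970}{11} + 9649\right) - 104} = \sqrt{\frac{184109}{11} - 104} = \sqrt{\frac{182965}{11}} = \frac{\sqrt{2012615}}{11}$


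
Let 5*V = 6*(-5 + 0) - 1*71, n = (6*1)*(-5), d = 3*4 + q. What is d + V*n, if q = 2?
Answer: 620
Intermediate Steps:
d = 14 (d = 3*4 + 2 = 12 + 2 = 14)
n = -30 (n = 6*(-5) = -30)
V = -101/5 (V = (6*(-5 + 0) - 1*71)/5 = (6*(-5) - 71)/5 = (-30 - 71)/5 = (⅕)*(-101) = -101/5 ≈ -20.200)
d + V*n = 14 - 101/5*(-30) = 14 + 606 = 620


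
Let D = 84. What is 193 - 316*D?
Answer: -26351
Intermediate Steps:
193 - 316*D = 193 - 316*84 = 193 - 26544 = -26351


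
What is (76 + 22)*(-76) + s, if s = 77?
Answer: -7371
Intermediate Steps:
(76 + 22)*(-76) + s = (76 + 22)*(-76) + 77 = 98*(-76) + 77 = -7448 + 77 = -7371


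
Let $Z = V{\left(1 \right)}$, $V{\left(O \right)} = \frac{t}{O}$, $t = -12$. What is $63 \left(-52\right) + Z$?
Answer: $-3288$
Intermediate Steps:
$V{\left(O \right)} = - \frac{12}{O}$
$Z = -12$ ($Z = - \frac{12}{1} = \left(-12\right) 1 = -12$)
$63 \left(-52\right) + Z = 63 \left(-52\right) - 12 = -3276 - 12 = -3288$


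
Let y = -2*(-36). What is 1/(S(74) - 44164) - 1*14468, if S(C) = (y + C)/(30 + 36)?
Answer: -21084780685/1457339 ≈ -14468.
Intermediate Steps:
y = 72
S(C) = 12/11 + C/66 (S(C) = (72 + C)/(30 + 36) = (72 + C)/66 = (72 + C)*(1/66) = 12/11 + C/66)
1/(S(74) - 44164) - 1*14468 = 1/((12/11 + (1/66)*74) - 44164) - 1*14468 = 1/((12/11 + 37/33) - 44164) - 14468 = 1/(73/33 - 44164) - 14468 = 1/(-1457339/33) - 14468 = -33/1457339 - 14468 = -21084780685/1457339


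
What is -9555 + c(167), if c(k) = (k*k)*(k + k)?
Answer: 9305371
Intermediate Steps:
c(k) = 2*k³ (c(k) = k²*(2*k) = 2*k³)
-9555 + c(167) = -9555 + 2*167³ = -9555 + 2*4657463 = -9555 + 9314926 = 9305371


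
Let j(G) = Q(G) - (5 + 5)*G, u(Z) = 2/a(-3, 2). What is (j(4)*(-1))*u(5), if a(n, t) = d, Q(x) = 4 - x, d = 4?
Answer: 20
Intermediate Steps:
a(n, t) = 4
u(Z) = 1/2 (u(Z) = 2/4 = 2*(1/4) = 1/2)
j(G) = 4 - 11*G (j(G) = (4 - G) - (5 + 5)*G = (4 - G) - 10*G = 4 - 11*G)
(j(4)*(-1))*u(5) = ((4 - 11*4)*(-1))*(1/2) = ((4 - 44)*(-1))*(1/2) = -40*(-1)*(1/2) = 40*(1/2) = 20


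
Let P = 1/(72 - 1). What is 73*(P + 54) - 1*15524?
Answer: -822249/71 ≈ -11581.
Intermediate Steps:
P = 1/71 ≈ 0.014085
73*(P + 54) - 1*15524 = 73*(1/71 + 54) - 1*15524 = 73*(3835/71) - 15524 = 279955/71 - 15524 = -822249/71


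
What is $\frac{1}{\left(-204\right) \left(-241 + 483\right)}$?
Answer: $- \frac{1}{49368} \approx -2.0256 \cdot 10^{-5}$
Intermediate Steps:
$\frac{1}{\left(-204\right) \left(-241 + 483\right)} = \frac{1}{\left(-204\right) 242} = \frac{1}{-49368} = - \frac{1}{49368}$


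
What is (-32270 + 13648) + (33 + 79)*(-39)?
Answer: -22990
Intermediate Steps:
(-32270 + 13648) + (33 + 79)*(-39) = -18622 + 112*(-39) = -18622 - 4368 = -22990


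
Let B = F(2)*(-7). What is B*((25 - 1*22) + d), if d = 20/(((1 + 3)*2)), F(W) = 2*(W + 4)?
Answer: -462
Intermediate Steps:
F(W) = 8 + 2*W (F(W) = 2*(4 + W) = 8 + 2*W)
B = -84 (B = (8 + 2*2)*(-7) = (8 + 4)*(-7) = 12*(-7) = -84)
d = 5/2 (d = 20/((4*2)) = 20/8 = 20*(⅛) = 5/2 ≈ 2.5000)
B*((25 - 1*22) + d) = -84*((25 - 1*22) + 5/2) = -84*((25 - 22) + 5/2) = -84*(3 + 5/2) = -84*11/2 = -462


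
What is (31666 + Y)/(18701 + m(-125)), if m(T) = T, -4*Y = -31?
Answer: 126695/74304 ≈ 1.7051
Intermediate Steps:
Y = 31/4 (Y = -¼*(-31) = 31/4 ≈ 7.7500)
(31666 + Y)/(18701 + m(-125)) = (31666 + 31/4)/(18701 - 125) = (126695/4)/18576 = (126695/4)*(1/18576) = 126695/74304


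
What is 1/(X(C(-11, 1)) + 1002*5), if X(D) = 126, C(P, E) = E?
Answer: 1/5136 ≈ 0.00019470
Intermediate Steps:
1/(X(C(-11, 1)) + 1002*5) = 1/(126 + 1002*5) = 1/(126 + 5010) = 1/5136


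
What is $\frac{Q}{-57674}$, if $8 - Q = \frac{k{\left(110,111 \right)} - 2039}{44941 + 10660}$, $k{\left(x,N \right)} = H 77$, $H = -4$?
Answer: $- \frac{447155}{3206732074} \approx -0.00013944$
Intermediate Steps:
$k{\left(x,N \right)} = -308$ ($k{\left(x,N \right)} = \left(-4\right) 77 = -308$)
$Q = \frac{447155}{55601}$ ($Q = 8 - \frac{-308 - 2039}{44941 + 10660} = 8 - - \frac{2347}{55601} = 8 + \frac{2347}{55601} = \frac{447155}{55601} \approx 8.0422$)
$\frac{Q}{-57674} = \frac{447155}{55601 \left(-57674\right)} = \frac{447155}{55601} \left(- \frac{1}{57674}\right) = - \frac{447155}{3206732074}$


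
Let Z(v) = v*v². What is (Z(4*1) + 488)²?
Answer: 304704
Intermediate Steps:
Z(v) = v³
(Z(4*1) + 488)² = ((4*1)³ + 488)² = (4³ + 488)² = (64 + 488)² = 552² = 304704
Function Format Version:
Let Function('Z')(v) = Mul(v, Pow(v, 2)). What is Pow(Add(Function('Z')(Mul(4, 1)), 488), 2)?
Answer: 304704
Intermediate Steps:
Function('Z')(v) = Pow(v, 3)
Pow(Add(Function('Z')(Mul(4, 1)), 488), 2) = Pow(Add(Pow(Mul(4, 1), 3), 488), 2) = Pow(Add(Pow(4, 3), 488), 2) = Pow(Add(64, 488), 2) = Pow(552, 2) = 304704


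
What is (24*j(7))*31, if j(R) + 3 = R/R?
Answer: -1488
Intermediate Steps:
j(R) = -2 (j(R) = -3 + R/R = -3 + 1 = -2)
(24*j(7))*31 = (24*(-2))*31 = -48*31 = -1488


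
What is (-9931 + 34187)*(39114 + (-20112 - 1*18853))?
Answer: 3614144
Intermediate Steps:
(-9931 + 34187)*(39114 + (-20112 - 1*18853)) = 24256*(39114 + (-20112 - 18853)) = 24256*(39114 - 38965) = 24256*149 = 3614144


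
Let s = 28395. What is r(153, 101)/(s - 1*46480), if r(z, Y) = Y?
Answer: -101/18085 ≈ -0.0055847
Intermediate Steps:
r(153, 101)/(s - 1*46480) = 101/(28395 - 1*46480) = 101/(28395 - 46480) = 101/(-18085) = 101*(-1/18085) = -101/18085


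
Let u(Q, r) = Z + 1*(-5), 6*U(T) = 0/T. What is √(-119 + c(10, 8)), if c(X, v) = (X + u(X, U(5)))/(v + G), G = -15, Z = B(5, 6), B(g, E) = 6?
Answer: 2*I*√1477/7 ≈ 10.98*I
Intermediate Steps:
U(T) = 0 (U(T) = (0/T)/6 = (⅙)*0 = 0)
Z = 6
u(Q, r) = 1 (u(Q, r) = 6 + 1*(-5) = 6 - 5 = 1)
c(X, v) = (1 + X)/(-15 + v) (c(X, v) = (X + 1)/(v - 15) = (1 + X)/(-15 + v))
√(-119 + c(10, 8)) = √(-119 + (1 + 10)/(-15 + 8)) = √(-119 + 11/(-7)) = √(-119 - ⅐*11) = √(-119 - 11/7) = √(-844/7) = 2*I*√1477/7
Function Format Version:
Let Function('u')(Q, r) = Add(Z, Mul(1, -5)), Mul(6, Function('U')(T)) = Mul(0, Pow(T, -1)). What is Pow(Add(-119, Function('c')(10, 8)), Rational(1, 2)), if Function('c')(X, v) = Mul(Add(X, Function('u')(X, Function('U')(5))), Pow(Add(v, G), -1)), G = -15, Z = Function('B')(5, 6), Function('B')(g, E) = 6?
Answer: Mul(Rational(2, 7), I, Pow(1477, Rational(1, 2))) ≈ Mul(10.980, I)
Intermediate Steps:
Function('U')(T) = 0 (Function('U')(T) = Mul(Rational(1, 6), Mul(0, Pow(T, -1))) = Mul(Rational(1, 6), 0) = 0)
Z = 6
Function('u')(Q, r) = 1 (Function('u')(Q, r) = Add(6, Mul(1, -5)) = Add(6, -5) = 1)
Function('c')(X, v) = Mul(Pow(Add(-15, v), -1), Add(1, X)) (Function('c')(X, v) = Mul(Add(X, 1), Pow(Add(v, -15), -1)) = Mul(Add(1, X), Pow(Add(-15, v), -1)) = Mul(Pow(Add(-15, v), -1), Add(1, X)))
Pow(Add(-119, Function('c')(10, 8)), Rational(1, 2)) = Pow(Add(-119, Mul(Pow(Add(-15, 8), -1), Add(1, 10))), Rational(1, 2)) = Pow(Add(-119, Mul(Pow(-7, -1), 11)), Rational(1, 2)) = Pow(Add(-119, Mul(Rational(-1, 7), 11)), Rational(1, 2)) = Pow(Add(-119, Rational(-11, 7)), Rational(1, 2)) = Pow(Rational(-844, 7), Rational(1, 2)) = Mul(Rational(2, 7), I, Pow(1477, Rational(1, 2)))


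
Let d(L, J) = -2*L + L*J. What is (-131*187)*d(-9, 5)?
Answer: 661419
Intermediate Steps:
d(L, J) = -2*L + J*L
(-131*187)*d(-9, 5) = (-131*187)*(-9*(-2 + 5)) = -(-220473)*3 = -24497*(-27) = 661419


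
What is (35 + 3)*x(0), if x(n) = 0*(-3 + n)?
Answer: 0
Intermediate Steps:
x(n) = 0
(35 + 3)*x(0) = (35 + 3)*0 = 38*0 = 0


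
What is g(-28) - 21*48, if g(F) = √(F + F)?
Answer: -1008 + 2*I*√14 ≈ -1008.0 + 7.4833*I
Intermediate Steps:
g(F) = √2*√F (g(F) = √(2*F) = √2*√F)
g(-28) - 21*48 = √2*√(-28) - 21*48 = √2*(2*I*√7) - 1*1008 = 2*I*√14 - 1008 = -1008 + 2*I*√14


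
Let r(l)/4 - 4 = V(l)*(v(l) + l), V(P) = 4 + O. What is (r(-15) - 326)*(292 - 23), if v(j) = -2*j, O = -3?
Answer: -67250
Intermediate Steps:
V(P) = 1 (V(P) = 4 - 3 = 1)
r(l) = 16 - 4*l (r(l) = 16 + 4*(1*(-2*l + l)) = 16 + 4*(1*(-l)) = 16 + 4*(-l) = 16 - 4*l)
(r(-15) - 326)*(292 - 23) = ((16 - 4*(-15)) - 326)*(292 - 23) = ((16 + 60) - 326)*269 = (76 - 326)*269 = -250*269 = -67250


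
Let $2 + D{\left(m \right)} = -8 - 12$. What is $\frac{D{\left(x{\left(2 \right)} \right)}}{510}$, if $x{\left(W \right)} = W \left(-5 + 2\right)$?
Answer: $- \frac{11}{255} \approx -0.043137$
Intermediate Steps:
$x{\left(W \right)} = - 3 W$ ($x{\left(W \right)} = W \left(-3\right) = - 3 W$)
$D{\left(m \right)} = -22$ ($D{\left(m \right)} = -2 - 20 = -22$)
$\frac{D{\left(x{\left(2 \right)} \right)}}{510} = - \frac{22}{510} = \left(-22\right) \frac{1}{510} = - \frac{11}{255}$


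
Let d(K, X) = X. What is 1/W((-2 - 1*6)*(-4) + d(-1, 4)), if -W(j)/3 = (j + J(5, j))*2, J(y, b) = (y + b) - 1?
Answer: -1/456 ≈ -0.0021930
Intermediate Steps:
J(y, b) = -1 + b + y (J(y, b) = (b + y) - 1 = -1 + b + y)
W(j) = -24 - 12*j (W(j) = -3*(j + (-1 + j + 5))*2 = -3*(j + (4 + j))*2 = -3*(4 + 2*j)*2 = -3*(8 + 4*j) = -24 - 12*j)
1/W((-2 - 1*6)*(-4) + d(-1, 4)) = 1/(-24 - 12*((-2 - 1*6)*(-4) + 4)) = 1/(-24 - 12*((-2 - 6)*(-4) + 4)) = 1/(-24 - 12*(-8*(-4) + 4)) = 1/(-24 - 12*(32 + 4)) = 1/(-24 - 12*36) = 1/(-24 - 432) = 1/(-456) = -1/456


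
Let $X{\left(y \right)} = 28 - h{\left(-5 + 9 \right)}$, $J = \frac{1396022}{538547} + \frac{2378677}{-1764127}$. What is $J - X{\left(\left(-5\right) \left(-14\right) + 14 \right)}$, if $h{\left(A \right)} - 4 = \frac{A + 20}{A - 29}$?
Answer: $- \frac{563297480852781}{23751632586725} \approx -23.716$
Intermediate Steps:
$h{\left(A \right)} = 4 + \frac{20 + A}{-29 + A}$ ($h{\left(A \right)} = 4 + \frac{A + 20}{A - 29} = 4 + \frac{20 + A}{-29 + A}$)
$J = \frac{1181730740475}{950065303469}$ ($J = 1396022 \cdot \frac{1}{538547} + 2378677 \left(- \frac{1}{1764127}\right) = \frac{1396022}{538547} - \frac{2378677}{1764127} = \frac{1181730740475}{950065303469} \approx 1.2438$)
$X{\left(y \right)} = \frac{624}{25}$ ($X{\left(y \right)} = 28 - \frac{-96 + 5 \left(-5 + 9\right)}{-29 + \left(-5 + 9\right)} = 28 - \frac{-96 + 5 \cdot 4}{-29 + 4} = 28 - \frac{-96 + 20}{-25} = 28 - \left(- \frac{1}{25}\right) \left(-76\right) = 28 - \frac{76}{25} = \frac{624}{25}$)
$J - X{\left(\left(-5\right) \left(-14\right) + 14 \right)} = \frac{1181730740475}{950065303469} - \frac{624}{25} = - \frac{563297480852781}{23751632586725}$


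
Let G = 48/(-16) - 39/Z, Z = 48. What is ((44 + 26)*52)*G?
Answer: -27755/2 ≈ -13878.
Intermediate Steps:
G = -61/16 (G = 48/(-16) - 39/48 = 48*(-1/16) - 39*1/48 = -3 - 13/16 = -61/16 ≈ -3.8125)
((44 + 26)*52)*G = ((44 + 26)*52)*(-61/16) = (70*52)*(-61/16) = 3640*(-61/16) = -27755/2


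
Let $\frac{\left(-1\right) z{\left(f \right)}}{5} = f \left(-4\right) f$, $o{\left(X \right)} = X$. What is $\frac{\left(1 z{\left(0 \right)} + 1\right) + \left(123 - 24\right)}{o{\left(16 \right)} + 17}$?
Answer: $\frac{100}{33} \approx 3.0303$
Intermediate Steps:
$z{\left(f \right)} = 20 f^{2}$ ($z{\left(f \right)} = - 5 f \left(-4\right) f = - 5 - 4 f f = - 5 \left(- 4 f^{2}\right) = 20 f^{2}$)
$\frac{\left(1 z{\left(0 \right)} + 1\right) + \left(123 - 24\right)}{o{\left(16 \right)} + 17} = \frac{\left(1 \cdot 20 \cdot 0^{2} + 1\right) + \left(123 - 24\right)}{16 + 17} = \frac{\left(1 \cdot 20 \cdot 0 + 1\right) + 99}{33} = \left(\left(1 \cdot 0 + 1\right) + 99\right) \frac{1}{33} = \left(\left(0 + 1\right) + 99\right) \frac{1}{33} = \left(1 + 99\right) \frac{1}{33} = 100 \cdot \frac{1}{33} = \frac{100}{33}$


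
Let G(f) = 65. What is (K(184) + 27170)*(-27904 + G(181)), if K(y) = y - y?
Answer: -756385630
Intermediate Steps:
K(y) = 0
(K(184) + 27170)*(-27904 + G(181)) = (0 + 27170)*(-27904 + 65) = 27170*(-27839) = -756385630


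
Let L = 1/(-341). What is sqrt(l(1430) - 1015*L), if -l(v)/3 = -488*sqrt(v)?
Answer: sqrt(346115 + 170235384*sqrt(1430))/341 ≈ 235.30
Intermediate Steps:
L = -1/341 ≈ -0.0029326
l(v) = 1464*sqrt(v) (l(v) = -(-1464)*sqrt(v) = 1464*sqrt(v))
sqrt(l(1430) - 1015*L) = sqrt(1464*sqrt(1430) - 1015*(-1/341)) = sqrt(1464*sqrt(1430) + 1015/341) = sqrt(1015/341 + 1464*sqrt(1430))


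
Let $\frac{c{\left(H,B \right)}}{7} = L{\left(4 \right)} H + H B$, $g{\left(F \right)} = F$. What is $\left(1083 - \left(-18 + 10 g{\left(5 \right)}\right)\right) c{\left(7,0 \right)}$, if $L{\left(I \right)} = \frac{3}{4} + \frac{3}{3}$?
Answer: $\frac{360493}{4} \approx 90123.0$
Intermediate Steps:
$L{\left(I \right)} = \frac{7}{4}$ ($L{\left(I \right)} = 3 \cdot \frac{1}{4} + 3 \cdot \frac{1}{3} = \frac{3}{4} + 1 = \frac{7}{4}$)
$c{\left(H,B \right)} = \frac{49 H}{4} + 7 B H$ ($c{\left(H,B \right)} = 7 \left(\frac{7 H}{4} + H B\right) = 7 \left(\frac{7 H}{4} + B H\right) = \frac{49 H}{4} + 7 B H$)
$\left(1083 - \left(-18 + 10 g{\left(5 \right)}\right)\right) c{\left(7,0 \right)} = \left(1083 + \left(18 - 50\right)\right) \frac{7}{4} \cdot 7 \left(7 + 4 \cdot 0\right) = \left(1083 + \left(18 - 50\right)\right) \frac{7}{4} \cdot 7 \left(7 + 0\right) = \left(1083 - 32\right) \frac{7}{4} \cdot 7 \cdot 7 = 1051 \cdot \frac{343}{4} = \frac{360493}{4}$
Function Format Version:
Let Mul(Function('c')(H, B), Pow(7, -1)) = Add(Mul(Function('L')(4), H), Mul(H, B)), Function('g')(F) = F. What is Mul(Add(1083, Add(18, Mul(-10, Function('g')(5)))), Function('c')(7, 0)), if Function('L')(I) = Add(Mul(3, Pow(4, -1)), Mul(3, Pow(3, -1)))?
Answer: Rational(360493, 4) ≈ 90123.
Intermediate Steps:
Function('L')(I) = Rational(7, 4) (Function('L')(I) = Add(Mul(3, Rational(1, 4)), Mul(3, Rational(1, 3))) = Add(Rational(3, 4), 1) = Rational(7, 4))
Function('c')(H, B) = Add(Mul(Rational(49, 4), H), Mul(7, B, H)) (Function('c')(H, B) = Mul(7, Add(Mul(Rational(7, 4), H), Mul(H, B))) = Mul(7, Add(Mul(Rational(7, 4), H), Mul(B, H))) = Add(Mul(Rational(49, 4), H), Mul(7, B, H)))
Mul(Add(1083, Add(18, Mul(-10, Function('g')(5)))), Function('c')(7, 0)) = Mul(Add(1083, Add(18, Mul(-10, 5))), Mul(Rational(7, 4), 7, Add(7, Mul(4, 0)))) = Mul(Add(1083, Add(18, -50)), Mul(Rational(7, 4), 7, Add(7, 0))) = Mul(Add(1083, -32), Mul(Rational(7, 4), 7, 7)) = Mul(1051, Rational(343, 4)) = Rational(360493, 4)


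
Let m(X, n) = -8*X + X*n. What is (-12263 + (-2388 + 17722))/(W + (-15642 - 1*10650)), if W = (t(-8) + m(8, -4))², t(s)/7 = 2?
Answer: -3071/19568 ≈ -0.15694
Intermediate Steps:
t(s) = 14 (t(s) = 7*2 = 14)
W = 6724 (W = (14 + 8*(-8 - 4))² = (14 + 8*(-12))² = (14 - 96)² = (-82)² = 6724)
(-12263 + (-2388 + 17722))/(W + (-15642 - 1*10650)) = (-12263 + (-2388 + 17722))/(6724 + (-15642 - 1*10650)) = (-12263 + 15334)/(6724 + (-15642 - 10650)) = 3071/(6724 - 26292) = 3071/(-19568) = 3071*(-1/19568) = -3071/19568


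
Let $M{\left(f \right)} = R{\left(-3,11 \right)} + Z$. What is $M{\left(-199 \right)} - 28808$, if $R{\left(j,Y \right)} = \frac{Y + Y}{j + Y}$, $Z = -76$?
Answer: $- \frac{115525}{4} \approx -28881.0$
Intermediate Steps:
$R{\left(j,Y \right)} = \frac{2 Y}{Y + j}$
$M{\left(f \right)} = - \frac{293}{4}$ ($M{\left(f \right)} = 2 \cdot 11 \frac{1}{11 - 3} - 76 = 2 \cdot 11 \cdot \frac{1}{8} - 76 = \frac{11}{4} - 76 = - \frac{293}{4}$)
$M{\left(-199 \right)} - 28808 = - \frac{293}{4} - 28808 = - \frac{115525}{4}$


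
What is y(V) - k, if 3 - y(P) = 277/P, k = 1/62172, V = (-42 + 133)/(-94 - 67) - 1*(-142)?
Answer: 210635483/202245516 ≈ 1.0415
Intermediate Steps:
V = 3253/23 (V = 91/(-161) + 142 = 91*(-1/161) + 142 = -13/23 + 142 = 3253/23 ≈ 141.43)
k = 1/62172 ≈ 1.6084e-5
y(P) = 3 - 277/P
y(V) - k = (3 - 277/3253/23) - 1*1/62172 = (3 - 277*23/3253) - 1/62172 = (3 - 6371/3253) - 1/62172 = 3388/3253 - 1/62172 = 210635483/202245516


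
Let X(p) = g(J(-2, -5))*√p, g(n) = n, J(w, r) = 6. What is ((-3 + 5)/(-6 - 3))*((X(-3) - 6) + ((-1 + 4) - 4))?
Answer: 14/9 - 4*I*√3/3 ≈ 1.5556 - 2.3094*I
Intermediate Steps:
X(p) = 6*√p
((-3 + 5)/(-6 - 3))*((X(-3) - 6) + ((-1 + 4) - 4)) = ((-3 + 5)/(-6 - 3))*((6*√(-3) - 6) + ((-1 + 4) - 4)) = (2/(-9))*((6*(I*√3) - 6) + (3 - 4)) = (2*(-⅑))*((6*I*√3 - 6) - 1) = -2*((-6 + 6*I*√3) - 1)/9 = -2*(-7 + 6*I*√3)/9 = 14/9 - 4*I*√3/3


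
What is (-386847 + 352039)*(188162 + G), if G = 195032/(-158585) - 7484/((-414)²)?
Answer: -1935009105340539992/295443855 ≈ -6.5495e+9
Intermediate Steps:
G = -376245161/295443855 (G = 195032*(-1/158585) - 7484/171396 = -195032/158585 - 7484*1/171396 = -195032/158585 - 1871/42849 = -376245161/295443855 ≈ -1.2735)
(-386847 + 352039)*(188162 + G) = (-386847 + 352039)*(188162 - 376245161/295443855) = -34808*55590930399349/295443855 = -1935009105340539992/295443855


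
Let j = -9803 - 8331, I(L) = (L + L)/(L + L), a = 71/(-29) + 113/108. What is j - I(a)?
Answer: -18135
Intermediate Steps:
a = -4391/3132 (a = 71*(-1/29) + 113*(1/108) = -71/29 + 113/108 = -4391/3132 ≈ -1.4020)
I(L) = 1 (I(L) = (2*L)/((2*L)) = (2*L)*(1/(2*L)) = 1)
j = -18134
j - I(a) = -18134 - 1*1 = -18134 - 1 = -18135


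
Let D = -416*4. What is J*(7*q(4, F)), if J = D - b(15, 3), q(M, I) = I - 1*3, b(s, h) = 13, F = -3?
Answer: 70434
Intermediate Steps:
D = -1664
q(M, I) = -3 + I (q(M, I) = I - 3 = -3 + I)
J = -1677 (J = -1664 - 1*13 = -1664 - 13 = -1677)
J*(7*q(4, F)) = -11739*(-3 - 3) = -11739*(-6) = -1677*(-42) = 70434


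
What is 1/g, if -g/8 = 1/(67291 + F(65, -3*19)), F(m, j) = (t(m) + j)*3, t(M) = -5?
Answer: -67105/8 ≈ -8388.1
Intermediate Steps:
F(m, j) = -15 + 3*j (F(m, j) = (-5 + j)*3 = -15 + 3*j)
g = -8/67105 (g = -8/(67291 + (-15 + 3*(-3*19))) = -8/(67291 + (-15 + 3*(-57))) = -8/(67291 + (-15 - 171)) = -8/(67291 - 186) = -8/67105 ≈ -0.00011922)
1/g = 1/(-8/67105) = -67105/8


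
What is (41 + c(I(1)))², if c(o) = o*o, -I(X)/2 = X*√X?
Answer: 2025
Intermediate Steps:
I(X) = -2*X^(3/2) (I(X) = -2*X*√X = -2*X^(3/2))
c(o) = o²
(41 + c(I(1)))² = (41 + (-2*1^(3/2))²)² = (41 + (-2*1)²)² = (41 + (-2)²)² = (41 + 4)² = 45² = 2025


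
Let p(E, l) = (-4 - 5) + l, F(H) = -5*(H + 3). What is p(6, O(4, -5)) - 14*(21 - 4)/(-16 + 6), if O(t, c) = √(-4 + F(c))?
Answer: 74/5 + √6 ≈ 17.249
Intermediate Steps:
F(H) = -15 - 5*H (F(H) = -5*(3 + H) = -15 - 5*H)
O(t, c) = √(-19 - 5*c) (O(t, c) = √(-4 + (-15 - 5*c)) = √(-19 - 5*c))
p(E, l) = -9 + l
p(6, O(4, -5)) - 14*(21 - 4)/(-16 + 6) = (-9 + √(-19 - 5*(-5))) - 14*(21 - 4)/(-16 + 6) = (-9 + √(-19 + 25)) - 238/(-10) = (-9 + √6) - 238*(-1)/10 = (-9 + √6) - 14*(-17/10) = (-9 + √6) + 119/5 = 74/5 + √6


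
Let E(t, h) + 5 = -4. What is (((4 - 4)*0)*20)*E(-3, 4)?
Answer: 0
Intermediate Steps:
E(t, h) = -9 (E(t, h) = -5 - 4 = -9)
(((4 - 4)*0)*20)*E(-3, 4) = (((4 - 4)*0)*20)*(-9) = ((0*0)*20)*(-9) = (0*20)*(-9) = 0*(-9) = 0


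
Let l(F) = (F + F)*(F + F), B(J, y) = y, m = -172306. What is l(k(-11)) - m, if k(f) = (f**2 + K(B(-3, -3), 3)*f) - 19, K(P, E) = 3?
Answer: 191350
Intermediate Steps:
k(f) = -19 + f**2 + 3*f (k(f) = (f**2 + 3*f) - 19 = -19 + f**2 + 3*f)
l(F) = 4*F**2 (l(F) = (2*F)*(2*F) = 4*F**2)
l(k(-11)) - m = 4*(-19 + (-11)**2 + 3*(-11))**2 - 1*(-172306) = 4*(-19 + 121 - 33)**2 + 172306 = 4*69**2 + 172306 = 4*4761 + 172306 = 19044 + 172306 = 191350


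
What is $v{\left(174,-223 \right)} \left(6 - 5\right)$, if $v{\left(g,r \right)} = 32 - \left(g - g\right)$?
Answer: $32$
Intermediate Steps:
$v{\left(g,r \right)} = 32$ ($v{\left(g,r \right)} = 32 - 0 = 32 + 0 = 32$)
$v{\left(174,-223 \right)} \left(6 - 5\right) = 32 \left(6 - 5\right) = 32 \cdot 1 = 32$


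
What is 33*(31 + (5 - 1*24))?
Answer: 396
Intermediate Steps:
33*(31 + (5 - 1*24)) = 33*(31 + (5 - 24)) = 33*(31 - 19) = 33*12 = 396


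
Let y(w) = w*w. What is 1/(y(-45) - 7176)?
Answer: -1/5151 ≈ -0.00019414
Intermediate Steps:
y(w) = w²
1/(y(-45) - 7176) = 1/((-45)² - 7176) = 1/(2025 - 7176) = 1/(-5151) = -1/5151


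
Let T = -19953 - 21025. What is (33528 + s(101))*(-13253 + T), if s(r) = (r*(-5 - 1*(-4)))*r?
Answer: -1265046537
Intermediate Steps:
T = -40978
s(r) = -r**2 (s(r) = (r*(-5 + 4))*r = (r*(-1))*r = (-r)*r = -r**2)
(33528 + s(101))*(-13253 + T) = (33528 - 1*101**2)*(-13253 - 40978) = (33528 - 1*10201)*(-54231) = (33528 - 10201)*(-54231) = 23327*(-54231) = -1265046537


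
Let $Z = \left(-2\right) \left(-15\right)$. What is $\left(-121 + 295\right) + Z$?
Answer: $204$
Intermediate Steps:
$Z = 30$
$\left(-121 + 295\right) + Z = \left(-121 + 295\right) + 30 = 174 + 30 = 204$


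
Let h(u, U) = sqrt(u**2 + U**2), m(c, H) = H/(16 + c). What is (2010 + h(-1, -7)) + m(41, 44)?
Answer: 114614/57 + 5*sqrt(2) ≈ 2017.8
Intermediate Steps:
h(u, U) = sqrt(U**2 + u**2)
(2010 + h(-1, -7)) + m(41, 44) = (2010 + sqrt((-7)**2 + (-1)**2)) + 44/(16 + 41) = (2010 + sqrt(49 + 1)) + 44/57 = (2010 + sqrt(50)) + 44*(1/57) = (2010 + 5*sqrt(2)) + 44/57 = 114614/57 + 5*sqrt(2)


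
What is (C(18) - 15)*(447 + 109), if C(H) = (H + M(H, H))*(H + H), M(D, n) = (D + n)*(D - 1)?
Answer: 12601740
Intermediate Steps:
M(D, n) = (-1 + D)*(D + n) (M(D, n) = (D + n)*(-1 + D) = (-1 + D)*(D + n))
C(H) = 2*H*(-H + 2*H²) (C(H) = (H + (H² - H - H + H*H))*(H + H) = (H + (H² - H - H + H²))*(2*H) = (H + (-2*H + 2*H²))*(2*H) = (-H + 2*H²)*(2*H) = 2*H*(-H + 2*H²))
(C(18) - 15)*(447 + 109) = (18²*(-2 + 4*18) - 15)*(447 + 109) = (324*(-2 + 72) - 15)*556 = (324*70 - 15)*556 = (22680 - 15)*556 = 22665*556 = 12601740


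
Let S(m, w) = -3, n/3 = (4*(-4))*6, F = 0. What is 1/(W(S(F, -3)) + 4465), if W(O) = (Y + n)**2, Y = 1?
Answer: 1/86834 ≈ 1.1516e-5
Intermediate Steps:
n = -288 (n = 3*((4*(-4))*6) = 3*(-16*6) = 3*(-96) = -288)
W(O) = 82369 (W(O) = (1 - 288)**2 = (-287)**2 = 82369)
1/(W(S(F, -3)) + 4465) = 1/(82369 + 4465) = 1/86834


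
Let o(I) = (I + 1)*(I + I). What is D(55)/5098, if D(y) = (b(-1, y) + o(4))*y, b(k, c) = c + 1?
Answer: 2640/2549 ≈ 1.0357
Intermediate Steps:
b(k, c) = 1 + c
o(I) = 2*I*(1 + I) (o(I) = (1 + I)*(2*I) = 2*I*(1 + I))
D(y) = y*(41 + y) (D(y) = ((1 + y) + 2*4*(1 + 4))*y = ((1 + y) + 2*4*5)*y = ((1 + y) + 40)*y = (41 + y)*y = y*(41 + y))
D(55)/5098 = (55*(41 + 55))/5098 = (55*96)*(1/5098) = 5280*(1/5098) = 2640/2549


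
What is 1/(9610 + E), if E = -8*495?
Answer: 1/5650 ≈ 0.00017699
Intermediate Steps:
E = -3960
1/(9610 + E) = 1/(9610 - 3960) = 1/5650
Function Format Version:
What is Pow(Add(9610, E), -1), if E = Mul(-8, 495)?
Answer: Rational(1, 5650) ≈ 0.00017699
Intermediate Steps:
E = -3960
Pow(Add(9610, E), -1) = Pow(Add(9610, -3960), -1) = Pow(5650, -1) = Rational(1, 5650)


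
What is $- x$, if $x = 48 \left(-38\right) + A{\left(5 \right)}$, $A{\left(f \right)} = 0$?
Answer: $1824$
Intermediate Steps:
$x = -1824$ ($x = 48 \left(-38\right) + 0 = -1824 + 0 = -1824$)
$- x = \left(-1\right) \left(-1824\right) = 1824$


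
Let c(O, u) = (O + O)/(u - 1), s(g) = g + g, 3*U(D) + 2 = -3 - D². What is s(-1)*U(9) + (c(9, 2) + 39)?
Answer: 343/3 ≈ 114.33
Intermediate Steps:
U(D) = -5/3 - D²/3 (U(D) = -⅔ + (-3 - D²)/3 = -⅔ + (-1 - D²/3) = -5/3 - D²/3)
s(g) = 2*g
c(O, u) = 2*O/(-1 + u) (c(O, u) = (2*O)/(-1 + u) = 2*O/(-1 + u))
s(-1)*U(9) + (c(9, 2) + 39) = (2*(-1))*(-5/3 - ⅓*9²) + (2*9/(-1 + 2) + 39) = -2*(-5/3 - ⅓*81) + (2*9/1 + 39) = -2*(-5/3 - 27) + (2*9*1 + 39) = -2*(-86/3) + (18 + 39) = 172/3 + 57 = 343/3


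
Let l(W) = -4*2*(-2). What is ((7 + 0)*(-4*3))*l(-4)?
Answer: -1344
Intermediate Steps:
l(W) = 16 (l(W) = -8*(-2) = 16)
((7 + 0)*(-4*3))*l(-4) = ((7 + 0)*(-4*3))*16 = (7*(-12))*16 = -84*16 = -1344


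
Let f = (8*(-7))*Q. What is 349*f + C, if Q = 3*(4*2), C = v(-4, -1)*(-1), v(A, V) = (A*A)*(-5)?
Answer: -468976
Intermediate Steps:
v(A, V) = -5*A² (v(A, V) = A²*(-5) = -5*A²)
C = 80 (C = -5*(-4)²*(-1) = -5*16*(-1) = -80*(-1) = 80)
Q = 24 (Q = 3*8 = 24)
f = -1344 (f = (8*(-7))*24 = -56*24 = -1344)
349*f + C = 349*(-1344) + 80 = -469056 + 80 = -468976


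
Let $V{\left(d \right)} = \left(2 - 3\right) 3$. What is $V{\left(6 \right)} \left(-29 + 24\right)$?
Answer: $15$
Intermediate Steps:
$V{\left(d \right)} = -3$ ($V{\left(d \right)} = \left(-1\right) 3 = -3$)
$V{\left(6 \right)} \left(-29 + 24\right) = - 3 \left(-29 + 24\right) = \left(-3\right) \left(-5\right) = 15$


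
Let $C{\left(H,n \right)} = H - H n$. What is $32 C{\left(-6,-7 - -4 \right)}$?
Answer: $-768$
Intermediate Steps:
$C{\left(H,n \right)} = H - H n$
$32 C{\left(-6,-7 - -4 \right)} = 32 \left(- 6 \left(1 - \left(-7 - -4\right)\right)\right) = 32 \left(- 6 \left(1 - \left(-7 + 4\right)\right)\right) = 32 \left(- 6 \left(1 - -3\right)\right) = 32 \left(- 6 \left(1 + 3\right)\right) = 32 \left(\left(-6\right) 4\right) = 32 \left(-24\right) = -768$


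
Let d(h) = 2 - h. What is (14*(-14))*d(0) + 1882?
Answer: 1490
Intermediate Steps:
(14*(-14))*d(0) + 1882 = (14*(-14))*(2 - 1*0) + 1882 = -196*(2 + 0) + 1882 = -196*2 + 1882 = -392 + 1882 = 1490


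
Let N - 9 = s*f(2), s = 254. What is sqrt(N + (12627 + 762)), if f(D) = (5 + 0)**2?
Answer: 2*sqrt(4937) ≈ 140.53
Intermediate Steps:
f(D) = 25 (f(D) = 5**2 = 25)
N = 6359 (N = 9 + 254*25 = 9 + 6350 = 6359)
sqrt(N + (12627 + 762)) = sqrt(6359 + (12627 + 762)) = sqrt(6359 + 13389) = sqrt(19748) = 2*sqrt(4937)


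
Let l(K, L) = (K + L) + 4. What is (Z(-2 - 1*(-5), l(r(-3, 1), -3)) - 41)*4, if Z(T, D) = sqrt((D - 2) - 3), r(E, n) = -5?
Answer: -164 + 12*I ≈ -164.0 + 12.0*I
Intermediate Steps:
l(K, L) = 4 + K + L
Z(T, D) = sqrt(-5 + D) (Z(T, D) = sqrt((-2 + D) - 3) = sqrt(-5 + D))
(Z(-2 - 1*(-5), l(r(-3, 1), -3)) - 41)*4 = (sqrt(-5 + (4 - 5 - 3)) - 41)*4 = (sqrt(-5 - 4) - 41)*4 = (sqrt(-9) - 41)*4 = (3*I - 41)*4 = (-41 + 3*I)*4 = -164 + 12*I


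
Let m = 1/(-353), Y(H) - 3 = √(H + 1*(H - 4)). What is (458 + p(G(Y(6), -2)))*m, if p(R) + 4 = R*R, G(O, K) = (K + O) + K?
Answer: -463/353 + 4*√2/353 ≈ -1.2956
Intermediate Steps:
Y(H) = 3 + √(-4 + 2*H) (Y(H) = 3 + √(H + 1*(H - 4)) = 3 + √(H + 1*(-4 + H)) = 3 + √(H + (-4 + H)) = 3 + √(-4 + 2*H))
m = -1/353 ≈ -0.0028329
G(O, K) = O + 2*K
p(R) = -4 + R² (p(R) = -4 + R*R = -4 + R²)
(458 + p(G(Y(6), -2)))*m = (458 + (-4 + ((3 + √(-4 + 2*6)) + 2*(-2))²))*(-1/353) = (458 + (-4 + ((3 + √(-4 + 12)) - 4)²))*(-1/353) = (458 + (-4 + ((3 + √8) - 4)²))*(-1/353) = (458 + (-4 + ((3 + 2*√2) - 4)²))*(-1/353) = (458 + (-4 + (-1 + 2*√2)²))*(-1/353) = (454 + (-1 + 2*√2)²)*(-1/353) = -454/353 - (-1 + 2*√2)²/353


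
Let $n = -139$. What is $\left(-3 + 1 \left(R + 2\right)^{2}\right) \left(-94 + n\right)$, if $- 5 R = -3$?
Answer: $- \frac{21902}{25} \approx -876.08$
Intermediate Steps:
$R = \frac{3}{5}$ ($R = \left(- \frac{1}{5}\right) \left(-3\right) = \frac{3}{5} \approx 0.6$)
$\left(-3 + 1 \left(R + 2\right)^{2}\right) \left(-94 + n\right) = \left(-3 + 1 \left(\frac{3}{5} + 2\right)^{2}\right) \left(-94 - 139\right) = \left(-3 + 1 \left(\frac{13}{5}\right)^{2}\right) \left(-233\right) = \left(-3 + 1 \cdot \frac{169}{25}\right) \left(-233\right) = \left(-3 + \frac{169}{25}\right) \left(-233\right) = \frac{94}{25} \left(-233\right) = - \frac{21902}{25}$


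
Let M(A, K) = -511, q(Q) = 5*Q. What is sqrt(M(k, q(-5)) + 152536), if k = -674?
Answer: 5*sqrt(6081) ≈ 389.90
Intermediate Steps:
sqrt(M(k, q(-5)) + 152536) = sqrt(-511 + 152536) = sqrt(152025) = 5*sqrt(6081)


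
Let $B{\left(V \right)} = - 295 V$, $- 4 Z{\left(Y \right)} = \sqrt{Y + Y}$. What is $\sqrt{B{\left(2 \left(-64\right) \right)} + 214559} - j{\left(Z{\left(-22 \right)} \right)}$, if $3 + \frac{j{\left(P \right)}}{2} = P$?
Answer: $6 + \sqrt{252319} + i \sqrt{11} \approx 508.31 + 3.3166 i$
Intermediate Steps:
$Z{\left(Y \right)} = - \frac{\sqrt{2} \sqrt{Y}}{4}$ ($Z{\left(Y \right)} = - \frac{\sqrt{Y + Y}}{4} = - \frac{\sqrt{2 Y}}{4} = - \frac{\sqrt{2} \sqrt{Y}}{4}$)
$j{\left(P \right)} = -6 + 2 P$
$\sqrt{B{\left(2 \left(-64\right) \right)} + 214559} - j{\left(Z{\left(-22 \right)} \right)} = \sqrt{- 295 \cdot 2 \left(-64\right) + 214559} - \left(-6 + 2 \left(- \frac{\sqrt{2} \sqrt{-22}}{4}\right)\right) = \sqrt{\left(-295\right) \left(-128\right) + 214559} - \left(-6 + 2 \left(- \frac{\sqrt{2} i \sqrt{22}}{4}\right)\right) = \sqrt{37760 + 214559} - \left(-6 + 2 \left(- \frac{i \sqrt{11}}{2}\right)\right) = \sqrt{252319} - \left(-6 - i \sqrt{11}\right) = \sqrt{252319} + \left(6 + i \sqrt{11}\right) = 6 + \sqrt{252319} + i \sqrt{11}$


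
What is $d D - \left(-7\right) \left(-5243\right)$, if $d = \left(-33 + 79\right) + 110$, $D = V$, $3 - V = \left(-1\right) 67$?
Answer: $-25781$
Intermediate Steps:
$V = 70$ ($V = 3 - \left(-1\right) 67 = 3 - -67 = 3 + 67 = 70$)
$D = 70$
$d = 156$ ($d = 46 + 110 = 156$)
$d D - \left(-7\right) \left(-5243\right) = 156 \cdot 70 - \left(-7\right) \left(-5243\right) = 10920 - 36701 = -25781$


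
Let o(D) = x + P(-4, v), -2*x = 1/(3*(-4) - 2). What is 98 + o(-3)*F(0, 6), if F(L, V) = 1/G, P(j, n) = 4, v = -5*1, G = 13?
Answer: 35785/364 ≈ 98.310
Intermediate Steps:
v = -5
x = 1/28 (x = -1/(2*(3*(-4) - 2)) = -1/(2*(-12 - 2)) = -1/2/(-14) = -1/2*(-1/14) = 1/28 ≈ 0.035714)
o(D) = 113/28 (o(D) = 1/28 + 4 = 113/28)
F(L, V) = 1/13
98 + o(-3)*F(0, 6) = 98 + (113/28)*(1/13) = 98 + 113/364 = 35785/364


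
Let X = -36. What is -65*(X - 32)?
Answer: 4420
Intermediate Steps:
-65*(X - 32) = -65*(-36 - 32) = -65*(-68) = 4420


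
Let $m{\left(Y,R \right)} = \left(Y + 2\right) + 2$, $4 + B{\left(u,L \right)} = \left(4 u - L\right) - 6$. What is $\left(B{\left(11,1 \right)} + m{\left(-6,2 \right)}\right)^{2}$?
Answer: $961$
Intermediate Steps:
$B{\left(u,L \right)} = -10 - L + 4 u$ ($B{\left(u,L \right)} = -4 - \left(6 + L - 4 u\right) = -10 - L + 4 u$)
$m{\left(Y,R \right)} = 4 + Y$ ($m{\left(Y,R \right)} = \left(2 + Y\right) + 2 = 4 + Y$)
$\left(B{\left(11,1 \right)} + m{\left(-6,2 \right)}\right)^{2} = \left(\left(-10 - 1 + 4 \cdot 11\right) + \left(4 - 6\right)\right)^{2} = \left(\left(-10 - 1 + 44\right) - 2\right)^{2} = \left(33 - 2\right)^{2} = 31^{2} = 961$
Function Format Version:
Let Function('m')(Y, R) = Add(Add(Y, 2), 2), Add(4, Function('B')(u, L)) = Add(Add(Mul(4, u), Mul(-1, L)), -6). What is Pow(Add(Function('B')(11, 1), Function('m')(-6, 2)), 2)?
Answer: 961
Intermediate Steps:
Function('B')(u, L) = Add(-10, Mul(-1, L), Mul(4, u)) (Function('B')(u, L) = Add(-4, Add(Add(Mul(4, u), Mul(-1, L)), -6)) = Add(-4, Add(Add(Mul(-1, L), Mul(4, u)), -6)) = Add(-4, Add(-6, Mul(-1, L), Mul(4, u))) = Add(-10, Mul(-1, L), Mul(4, u)))
Function('m')(Y, R) = Add(4, Y) (Function('m')(Y, R) = Add(Add(2, Y), 2) = Add(4, Y))
Pow(Add(Function('B')(11, 1), Function('m')(-6, 2)), 2) = Pow(Add(Add(-10, Mul(-1, 1), Mul(4, 11)), Add(4, -6)), 2) = Pow(Add(Add(-10, -1, 44), -2), 2) = Pow(Add(33, -2), 2) = Pow(31, 2) = 961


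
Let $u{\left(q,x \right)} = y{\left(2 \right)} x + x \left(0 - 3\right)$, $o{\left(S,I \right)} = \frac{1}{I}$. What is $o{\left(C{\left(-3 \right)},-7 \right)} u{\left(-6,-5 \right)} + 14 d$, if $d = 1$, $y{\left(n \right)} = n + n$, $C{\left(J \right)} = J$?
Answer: $\frac{103}{7} \approx 14.714$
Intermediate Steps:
$y{\left(n \right)} = 2 n$
$u{\left(q,x \right)} = x$ ($u{\left(q,x \right)} = 2 \cdot 2 x + x \left(0 - 3\right) = 4 x + x \left(-3\right) = 4 x - 3 x = x$)
$o{\left(C{\left(-3 \right)},-7 \right)} u{\left(-6,-5 \right)} + 14 d = \frac{1}{-7} \left(-5\right) + 14 \cdot 1 = \left(- \frac{1}{7}\right) \left(-5\right) + 14 = \frac{5}{7} + 14 = \frac{103}{7}$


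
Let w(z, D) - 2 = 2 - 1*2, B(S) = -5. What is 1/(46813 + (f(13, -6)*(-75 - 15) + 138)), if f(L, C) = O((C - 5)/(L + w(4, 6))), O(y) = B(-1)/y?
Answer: 11/509711 ≈ 2.1581e-5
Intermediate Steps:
w(z, D) = 2 (w(z, D) = 2 + (2 - 1*2) = 2 + (2 - 2) = 2 + 0 = 2)
O(y) = -5/y
f(L, C) = -5*(2 + L)/(-5 + C) (f(L, C) = -5*(L + 2)/(C - 5) = -5*(2 + L)/(-5 + C))
1/(46813 + (f(13, -6)*(-75 - 15) + 138)) = 1/(46813 + ((5*(-2 - 1*13)/(-5 - 6))*(-75 - 15) + 138)) = 1/(46813 + ((5*(-2 - 13)/(-11))*(-90) + 138)) = 1/(46813 + ((5*(-1/11)*(-15))*(-90) + 138)) = 1/(46813 + ((75/11)*(-90) + 138)) = 1/(46813 + (-6750/11 + 138)) = 1/(46813 - 5232/11) = 1/(509711/11) = 11/509711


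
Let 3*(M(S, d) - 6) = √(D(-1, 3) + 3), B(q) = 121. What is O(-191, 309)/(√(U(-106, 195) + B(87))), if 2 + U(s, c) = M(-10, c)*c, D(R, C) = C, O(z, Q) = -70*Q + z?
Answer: -21821/√(1289 + 65*√6) ≈ -573.40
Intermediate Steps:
O(z, Q) = z - 70*Q
M(S, d) = 6 + √6/3 (M(S, d) = 6 + √(3 + 3)/3 = 6 + √6/3)
U(s, c) = -2 + c*(6 + √6/3) (U(s, c) = -2 + (6 + √6/3)*c = -2 + c*(6 + √6/3))
O(-191, 309)/(√(U(-106, 195) + B(87))) = (-191 - 70*309)/(√((-2 + (⅓)*195*(18 + √6)) + 121)) = (-191 - 21630)/(√((-2 + (1170 + 65*√6)) + 121)) = -21821/√((1168 + 65*√6) + 121) = -21821/√(1289 + 65*√6)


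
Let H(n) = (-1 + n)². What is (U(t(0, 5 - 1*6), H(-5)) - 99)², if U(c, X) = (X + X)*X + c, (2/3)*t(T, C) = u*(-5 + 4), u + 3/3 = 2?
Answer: 24830289/4 ≈ 6.2076e+6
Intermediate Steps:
u = 1 (u = -1 + 2 = 1)
t(T, C) = -3/2 (t(T, C) = 3*(1*(-5 + 4))/2 = 3*(1*(-1))/2 = (3/2)*(-1) = -3/2)
U(c, X) = c + 2*X² (U(c, X) = (2*X)*X + c = 2*X² + c = c + 2*X²)
(U(t(0, 5 - 1*6), H(-5)) - 99)² = ((-3/2 + 2*((-1 - 5)²)²) - 99)² = ((-3/2 + 2*((-6)²)²) - 99)² = ((-3/2 + 2*36²) - 99)² = ((-3/2 + 2*1296) - 99)² = ((-3/2 + 2592) - 99)² = (5181/2 - 99)² = (4983/2)² = 24830289/4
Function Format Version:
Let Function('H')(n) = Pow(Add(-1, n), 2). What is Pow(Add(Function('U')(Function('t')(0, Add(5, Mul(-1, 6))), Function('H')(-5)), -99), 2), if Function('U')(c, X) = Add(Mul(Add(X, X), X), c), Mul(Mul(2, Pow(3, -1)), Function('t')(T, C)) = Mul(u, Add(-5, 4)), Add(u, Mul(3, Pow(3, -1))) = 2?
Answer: Rational(24830289, 4) ≈ 6.2076e+6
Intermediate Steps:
u = 1 (u = Add(-1, 2) = 1)
Function('t')(T, C) = Rational(-3, 2) (Function('t')(T, C) = Mul(Rational(3, 2), Mul(1, Add(-5, 4))) = Mul(Rational(3, 2), Mul(1, -1)) = Mul(Rational(3, 2), -1) = Rational(-3, 2))
Function('U')(c, X) = Add(c, Mul(2, Pow(X, 2))) (Function('U')(c, X) = Add(Mul(Mul(2, X), X), c) = Add(Mul(2, Pow(X, 2)), c) = Add(c, Mul(2, Pow(X, 2))))
Pow(Add(Function('U')(Function('t')(0, Add(5, Mul(-1, 6))), Function('H')(-5)), -99), 2) = Pow(Add(Add(Rational(-3, 2), Mul(2, Pow(Pow(Add(-1, -5), 2), 2))), -99), 2) = Pow(Add(Add(Rational(-3, 2), Mul(2, Pow(Pow(-6, 2), 2))), -99), 2) = Pow(Add(Add(Rational(-3, 2), Mul(2, Pow(36, 2))), -99), 2) = Pow(Add(Add(Rational(-3, 2), Mul(2, 1296)), -99), 2) = Pow(Add(Add(Rational(-3, 2), 2592), -99), 2) = Pow(Add(Rational(5181, 2), -99), 2) = Pow(Rational(4983, 2), 2) = Rational(24830289, 4)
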